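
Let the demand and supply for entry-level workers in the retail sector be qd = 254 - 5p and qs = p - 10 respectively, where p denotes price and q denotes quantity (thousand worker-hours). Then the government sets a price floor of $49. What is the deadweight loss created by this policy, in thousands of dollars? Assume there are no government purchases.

Without the control the market clears where 254 - 5p = p - 10, i.e. p* = 44 and q* = 34.
Because the floor (49) lies above the market-clearing price, it is binding.
At p = 49: qd = 254 - 5·49 = 9 and qs = 49 - 10 = 39.
Quantity traded falls to 9. At q = 9 the demand price is (254 - 9)/5 = 49 and the supply price is 10 + 9 = 19.
Deadweight loss = ½ · (49 - 19) · (34 - 9) = ½ · 30 · 25 = 375.

375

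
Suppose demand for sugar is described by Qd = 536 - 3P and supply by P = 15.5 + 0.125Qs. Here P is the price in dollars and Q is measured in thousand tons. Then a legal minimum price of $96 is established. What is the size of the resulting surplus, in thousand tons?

Rearranging supply gives Qs = 8P - 124. In a free market, 536 - 3P = 8P - 124 gives the equilibrium P* = 60, Q* = 356.
Since 96 > 60, the floor is binding.
At P = 96: Qd = 536 - 3·96 = 248 and Qs = 8·96 - 124 = 644.
Surplus = Qs - Qd = 644 - 248 = 396.

396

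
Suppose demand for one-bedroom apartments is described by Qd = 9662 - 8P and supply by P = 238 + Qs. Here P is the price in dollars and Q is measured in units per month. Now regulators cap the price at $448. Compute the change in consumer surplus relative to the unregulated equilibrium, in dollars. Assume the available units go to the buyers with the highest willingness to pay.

Rearranging supply gives Qs = P - 238. In a free market, 9662 - 8P = P - 238 gives the equilibrium P* = 1100, Q* = 862.
The ceiling of 448 is below the equilibrium price 1100, so it binds.
At P = 448: Qd = 9662 - 8·448 = 6078 and Qs = 448 - 238 = 210.
Consumer surplus without the control is ½ · (1207.75 - 1100) · 862 = 46440.25.
With the ceiling, 210 units are sold at 448 (assume they go to the highest-value buyers). The demand price at Q = 210 is 1181.5, so CS = ½ · [(1207.75 - 448) + (1181.5 - 448)] · 210 = 156791.25.
Change in consumer surplus = 156791.25 - 46440.25 = 110351.

110351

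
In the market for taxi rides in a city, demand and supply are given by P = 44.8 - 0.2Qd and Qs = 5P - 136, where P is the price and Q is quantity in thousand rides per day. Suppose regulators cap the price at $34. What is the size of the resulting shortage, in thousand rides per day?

20

Rearranging demand gives Qd = 224 - 5P. Equilibrium: 224 - 5P = 5P - 136, so 360 = 10P and P* = 36, Q* = 44.
The ceiling of 34 is below the equilibrium price 36, so it binds.
At P = 34: Qd = 224 - 5·34 = 54 and Qs = 5·34 - 136 = 34.
Shortage = Qd - Qs = 54 - 34 = 20.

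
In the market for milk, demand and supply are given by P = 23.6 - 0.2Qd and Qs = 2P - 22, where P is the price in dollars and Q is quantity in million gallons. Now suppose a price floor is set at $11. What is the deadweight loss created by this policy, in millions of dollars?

0

Rearranging demand gives Qd = 118 - 5P. Equilibrium: 118 - 5P = 2P - 22, so 140 = 7P and P* = 20, Q* = 18.
Since 11 is below P* = 20, the floor does not bind and the free-market outcome prevails.
Since the control does not bind, no trades are prevented and deadweight loss is zero.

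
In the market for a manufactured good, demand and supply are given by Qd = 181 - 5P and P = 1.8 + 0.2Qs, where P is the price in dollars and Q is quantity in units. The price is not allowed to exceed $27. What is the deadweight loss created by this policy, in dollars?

0

Rearranging supply gives Qs = 5P - 9. In a free market, 181 - 5P = 5P - 9 gives the equilibrium P* = 19, Q* = 86.
The ceiling of 27 is above the equilibrium price 19, so it is not binding; the market clears at P* = 19, Q* = 86.
Since the control does not bind, no trades are prevented and deadweight loss is zero.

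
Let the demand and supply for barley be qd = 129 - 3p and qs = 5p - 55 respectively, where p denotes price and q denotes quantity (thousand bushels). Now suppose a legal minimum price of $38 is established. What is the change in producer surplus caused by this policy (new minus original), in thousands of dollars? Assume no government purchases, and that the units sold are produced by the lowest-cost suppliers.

22.5

Setting quantity demanded equal to quantity supplied, 129 - 3p = 5p - 55, gives p* = 23 and q* = 60.
Since 38 > 23, the floor is binding.
At p = 38: qd = 129 - 3·38 = 15 and qs = 5·38 - 55 = 135.
Producer surplus without the control is ½ · (23 - 11) · 60 = 360.
With the floor, 15 units are sold at 38. The supply price at q = 15 is 14, so PS = ½ · [(38 - 11) + (38 - 14)] · 15 = 382.5.
Change in producer surplus = 382.5 - 360 = 22.5.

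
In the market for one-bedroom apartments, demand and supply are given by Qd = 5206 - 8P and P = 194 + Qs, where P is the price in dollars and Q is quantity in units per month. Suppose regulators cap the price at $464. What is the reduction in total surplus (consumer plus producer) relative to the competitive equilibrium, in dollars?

10404

Rearranging supply gives Qs = P - 194. Setting quantity demanded equal to quantity supplied, 5206 - 8P = P - 194, gives P* = 600 and Q* = 406.
Because the ceiling (464) lies below the market-clearing price, it is binding.
At P = 464: Qd = 5206 - 8·464 = 1494 and Qs = 464 - 194 = 270.
Quantity traded falls to 270. At Q = 270 the demand price is (5206 - 270)/8 = 617 and the supply price is 194 + 270 = 464.
Deadweight loss = ½ · (617 - 464) · (406 - 270) = ½ · 153 · 136 = 10404.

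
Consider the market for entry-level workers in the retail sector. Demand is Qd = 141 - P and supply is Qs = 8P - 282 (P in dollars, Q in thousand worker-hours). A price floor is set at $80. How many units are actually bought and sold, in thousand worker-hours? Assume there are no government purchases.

61

In a free market, 141 - P = 8P - 282 gives the equilibrium P* = 47, Q* = 94.
Since 80 > 47, the floor is binding.
At P = 80: Qd = 141 - 80 = 61 and Qs = 8·80 - 282 = 358.
The quantity actually transacted is the short side, demand: 61.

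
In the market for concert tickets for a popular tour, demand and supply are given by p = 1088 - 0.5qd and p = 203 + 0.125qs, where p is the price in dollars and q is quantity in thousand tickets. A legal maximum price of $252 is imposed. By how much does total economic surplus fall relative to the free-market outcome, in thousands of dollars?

327680

Rearranging demand gives qd = 2176 - 2p; rearranging supply gives qs = 8p - 1624. In a free market, 2176 - 2p = 8p - 1624 gives the equilibrium p* = 380, q* = 1416.
Because the ceiling (252) lies below the market-clearing price, it is binding.
At p = 252: qd = 2176 - 2·252 = 1672 and qs = 8·252 - 1624 = 392.
Quantity traded falls to 392. At q = 392 the demand price is (2176 - 392)/2 = 892 and the supply price is (1624 + 392)/8 = 252.
Deadweight loss = ½ · (892 - 252) · (1416 - 392) = ½ · 640 · 1024 = 327680.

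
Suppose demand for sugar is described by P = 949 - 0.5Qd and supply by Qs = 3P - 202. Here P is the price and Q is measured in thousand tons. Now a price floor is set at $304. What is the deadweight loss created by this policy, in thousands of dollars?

Rearranging demand gives Qd = 1898 - 2P. In a free market, 1898 - 2P = 3P - 202 gives the equilibrium P* = 420, Q* = 1058.
Since 304 is below P* = 420, the floor does not bind and the free-market outcome prevails.
Since the control does not bind, no trades are prevented and deadweight loss is zero.

0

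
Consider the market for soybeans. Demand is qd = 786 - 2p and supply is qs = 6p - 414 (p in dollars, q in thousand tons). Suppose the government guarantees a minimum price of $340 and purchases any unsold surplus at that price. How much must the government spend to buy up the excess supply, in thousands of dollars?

516800

In a free market, 786 - 2p = 6p - 414 gives the equilibrium p* = 150, q* = 486.
Since 340 > 150, the floor is binding.
At p = 340: qd = 786 - 2·340 = 106 and qs = 6·340 - 414 = 1626.
Surplus = qs - qd = 1520.
Government expenditure = surplus × support price = 1520 × 340 = 516800.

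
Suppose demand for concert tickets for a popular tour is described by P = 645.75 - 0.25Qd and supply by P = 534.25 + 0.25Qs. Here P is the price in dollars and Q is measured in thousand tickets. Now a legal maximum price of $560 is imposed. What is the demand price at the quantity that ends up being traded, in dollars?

620

Rearranging demand gives Qd = 2583 - 4P; rearranging supply gives Qs = 4P - 2137. Without the control the market clears where 2583 - 4P = 4P - 2137, i.e. P* = 590 and Q* = 223.
Because the ceiling (560) lies below the market-clearing price, it is binding.
At P = 560: Qd = 2583 - 4·560 = 343 and Qs = 4·560 - 2137 = 103.
Only 103 units reach the market. On the demand curve, the marginal buyer's willingness to pay at Q = 103 is (2583 - 103)/4 = 620.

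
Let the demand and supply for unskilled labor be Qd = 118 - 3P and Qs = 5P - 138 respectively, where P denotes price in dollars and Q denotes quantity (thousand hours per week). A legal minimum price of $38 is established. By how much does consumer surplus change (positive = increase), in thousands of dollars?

-78

In a free market, 118 - 3P = 5P - 138 gives the equilibrium P* = 32, Q* = 22.
Since 38 > 32, the floor is binding.
At P = 38: Qd = 118 - 3·38 = 4 and Qs = 5·38 - 138 = 52.
Consumer surplus without the control is ½ · (118/3 - 32) · 22 = 242/3.
With the floor, consumers buy 4 units at 38, so CS = ½ · (118/3 - 38) · 4 = 8/3.
Change in consumer surplus = 8/3 - 242/3 = -78.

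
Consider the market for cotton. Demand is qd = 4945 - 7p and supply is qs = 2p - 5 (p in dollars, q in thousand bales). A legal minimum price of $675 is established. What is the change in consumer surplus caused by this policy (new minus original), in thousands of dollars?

-82187.5

Without the control the market clears where 4945 - 7p = 2p - 5, i.e. p* = 550 and q* = 1095.
The floor of 675 is above the equilibrium price 550, so it binds.
At p = 675: qd = 4945 - 7·675 = 220 and qs = 2·675 - 5 = 1345.
Consumer surplus without the control is ½ · (4945/7 - 550) · 1095 = 1199025/14.
With the floor, consumers buy 220 units at 675, so CS = ½ · (4945/7 - 675) · 220 = 24200/7.
Change in consumer surplus = 24200/7 - 1199025/14 = -82187.5.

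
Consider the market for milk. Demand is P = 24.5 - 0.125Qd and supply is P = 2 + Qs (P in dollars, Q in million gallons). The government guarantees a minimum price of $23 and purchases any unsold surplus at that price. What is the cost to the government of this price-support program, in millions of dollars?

Rearranging demand gives Qd = 196 - 8P; rearranging supply gives Qs = P - 2. Setting quantity demanded equal to quantity supplied, 196 - 8P = P - 2, gives P* = 22 and Q* = 20.
Since 23 > 22, the floor is binding.
At P = 23: Qd = 196 - 8·23 = 12 and Qs = 23 - 2 = 21.
Surplus = Qs - Qd = 9.
Government expenditure = surplus × support price = 9 × 23 = 207.

207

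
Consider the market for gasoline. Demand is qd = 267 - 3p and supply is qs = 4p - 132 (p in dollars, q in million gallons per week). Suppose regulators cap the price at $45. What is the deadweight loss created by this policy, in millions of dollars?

672

In a free market, 267 - 3p = 4p - 132 gives the equilibrium p* = 57, q* = 96.
Because the ceiling (45) lies below the market-clearing price, it is binding.
At p = 45: qd = 267 - 3·45 = 132 and qs = 4·45 - 132 = 48.
Quantity traded falls to 48. At q = 48 the demand price is (267 - 48)/3 = 73 and the supply price is (132 + 48)/4 = 45.
Deadweight loss = ½ · (73 - 45) · (96 - 48) = ½ · 28 · 48 = 672.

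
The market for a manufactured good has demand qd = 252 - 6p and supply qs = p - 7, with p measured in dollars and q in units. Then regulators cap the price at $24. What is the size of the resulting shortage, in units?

Equilibrium: 252 - 6p = p - 7, so 259 = 7p and p* = 37, q* = 30.
Since 24 < 37, the ceiling is binding.
At p = 24: qd = 252 - 6·24 = 108 and qs = 24 - 7 = 17.
Shortage = qd - qs = 108 - 17 = 91.

91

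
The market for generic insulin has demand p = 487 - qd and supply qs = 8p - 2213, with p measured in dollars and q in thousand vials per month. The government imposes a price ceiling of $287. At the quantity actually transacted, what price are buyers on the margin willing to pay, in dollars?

404

Rearranging demand gives qd = 487 - p. In a free market, 487 - p = 8p - 2213 gives the equilibrium p* = 300, q* = 187.
Since 287 < 300, the ceiling is binding.
At p = 287: qd = 487 - 287 = 200 and qs = 8·287 - 2213 = 83.
Only 83 units reach the market. On the demand curve, the marginal buyer's willingness to pay at q = 83 is (487 - 83) = 404.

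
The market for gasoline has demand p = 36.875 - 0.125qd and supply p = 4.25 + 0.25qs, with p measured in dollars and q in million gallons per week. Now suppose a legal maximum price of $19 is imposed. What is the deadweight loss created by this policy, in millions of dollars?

Rearranging demand gives qd = 295 - 8p; rearranging supply gives qs = 4p - 17. Equilibrium: 295 - 8p = 4p - 17, so 312 = 12p and p* = 26, q* = 87.
Since 19 < 26, the ceiling is binding.
At p = 19: qd = 295 - 8·19 = 143 and qs = 4·19 - 17 = 59.
Quantity traded falls to 59. At q = 59 the demand price is (295 - 59)/8 = 29.5 and the supply price is (17 + 59)/4 = 19.
Deadweight loss = ½ · (29.5 - 19) · (87 - 59) = ½ · 10.5 · 28 = 147.

147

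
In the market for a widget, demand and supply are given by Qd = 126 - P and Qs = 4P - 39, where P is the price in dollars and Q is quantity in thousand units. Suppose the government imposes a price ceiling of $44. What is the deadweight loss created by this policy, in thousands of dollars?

Without the control the market clears where 126 - P = 4P - 39, i.e. P* = 33 and Q* = 93.
The ceiling of 44 is above the equilibrium price 33, so it is not binding; the market clears at P* = 33, Q* = 93.
Since the control does not bind, no trades are prevented and deadweight loss is zero.

0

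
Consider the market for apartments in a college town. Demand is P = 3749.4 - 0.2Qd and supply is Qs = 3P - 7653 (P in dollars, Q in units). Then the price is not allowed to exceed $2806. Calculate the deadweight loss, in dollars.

Rearranging demand gives Qd = 18747 - 5P. Setting quantity demanded equal to quantity supplied, 18747 - 5P = 3P - 7653, gives P* = 3300 and Q* = 2247.
Because the ceiling (2806) lies below the market-clearing price, it is binding.
At P = 2806: Qd = 18747 - 5·2806 = 4717 and Qs = 3·2806 - 7653 = 765.
Quantity traded falls to 765. At Q = 765 the demand price is (18747 - 765)/5 = 3596.4 and the supply price is (7653 + 765)/3 = 2806.
Deadweight loss = ½ · (3596.4 - 2806) · (2247 - 765) = ½ · 790.4 · 1482 = 585686.4.

585686.4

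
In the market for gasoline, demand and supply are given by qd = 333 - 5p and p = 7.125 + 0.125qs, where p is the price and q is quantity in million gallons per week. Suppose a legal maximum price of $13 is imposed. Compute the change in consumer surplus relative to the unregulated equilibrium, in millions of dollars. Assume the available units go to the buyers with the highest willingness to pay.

-1050.6

Rearranging supply gives qs = 8p - 57. Without the control the market clears where 333 - 5p = 8p - 57, i.e. p* = 30 and q* = 183.
Because the ceiling (13) lies below the market-clearing price, it is binding.
At p = 13: qd = 333 - 5·13 = 268 and qs = 8·13 - 57 = 47.
Consumer surplus without the control is ½ · (66.6 - 30) · 183 = 3348.9.
With the ceiling, 47 units are sold at 13 (assume they go to the highest-value buyers). The demand price at q = 47 is 57.2, so CS = ½ · [(66.6 - 13) + (57.2 - 13)] · 47 = 2298.3.
Change in consumer surplus = 2298.3 - 3348.9 = -1050.6.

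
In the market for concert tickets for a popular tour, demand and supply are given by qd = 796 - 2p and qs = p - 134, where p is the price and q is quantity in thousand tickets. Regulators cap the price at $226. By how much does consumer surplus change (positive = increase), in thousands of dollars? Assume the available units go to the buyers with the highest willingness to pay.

Setting quantity demanded equal to quantity supplied, 796 - 2p = p - 134, gives p* = 310 and q* = 176.
The ceiling of 226 is below the equilibrium price 310, so it binds.
At p = 226: qd = 796 - 2·226 = 344 and qs = 226 - 134 = 92.
Consumer surplus without the control is ½ · (398 - 310) · 176 = 7744.
With the ceiling, 92 units are sold at 226 (assume they go to the highest-value buyers). The demand price at q = 92 is 352, so CS = ½ · [(398 - 226) + (352 - 226)] · 92 = 13708.
Change in consumer surplus = 13708 - 7744 = 5964.

5964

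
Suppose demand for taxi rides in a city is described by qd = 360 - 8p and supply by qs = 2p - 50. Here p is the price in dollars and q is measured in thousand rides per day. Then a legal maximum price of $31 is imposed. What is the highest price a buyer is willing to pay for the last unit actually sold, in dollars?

43.5

In a free market, 360 - 8p = 2p - 50 gives the equilibrium p* = 41, q* = 32.
The ceiling of 31 is below the equilibrium price 41, so it binds.
At p = 31: qd = 360 - 8·31 = 112 and qs = 2·31 - 50 = 12.
Only 12 units reach the market. On the demand curve, the marginal buyer's willingness to pay at q = 12 is (360 - 12)/8 = 43.5.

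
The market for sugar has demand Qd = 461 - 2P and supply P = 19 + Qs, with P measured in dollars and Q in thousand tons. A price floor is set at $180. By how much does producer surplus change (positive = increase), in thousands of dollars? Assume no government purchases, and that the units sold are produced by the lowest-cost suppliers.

Rearranging supply gives Qs = P - 19. In a free market, 461 - 2P = P - 19 gives the equilibrium P* = 160, Q* = 141.
Because the floor (180) lies above the market-clearing price, it is binding.
At P = 180: Qd = 461 - 2·180 = 101 and Qs = 180 - 19 = 161.
Producer surplus without the control is ½ · (160 - 19) · 141 = 9940.5.
With the floor, 101 units are sold at 180. The supply price at Q = 101 is 120, so PS = ½ · [(180 - 19) + (180 - 120)] · 101 = 11160.5.
Change in producer surplus = 11160.5 - 9940.5 = 1220.

1220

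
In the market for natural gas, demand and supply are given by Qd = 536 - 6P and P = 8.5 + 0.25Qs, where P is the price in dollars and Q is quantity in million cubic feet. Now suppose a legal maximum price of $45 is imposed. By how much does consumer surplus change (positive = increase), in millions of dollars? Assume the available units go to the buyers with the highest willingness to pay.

1560

Rearranging supply gives Qs = 4P - 34. In a free market, 536 - 6P = 4P - 34 gives the equilibrium P* = 57, Q* = 194.
Because the ceiling (45) lies below the market-clearing price, it is binding.
At P = 45: Qd = 536 - 6·45 = 266 and Qs = 4·45 - 34 = 146.
Consumer surplus without the control is ½ · (268/3 - 57) · 194 = 9409/3.
With the ceiling, 146 units are sold at 45 (assume they go to the highest-value buyers). The demand price at Q = 146 is 65, so CS = ½ · [(268/3 - 45) + (65 - 45)] · 146 = 14089/3.
Change in consumer surplus = 14089/3 - 9409/3 = 1560.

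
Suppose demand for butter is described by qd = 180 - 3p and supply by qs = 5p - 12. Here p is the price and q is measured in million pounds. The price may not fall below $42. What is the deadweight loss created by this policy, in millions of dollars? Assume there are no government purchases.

777.6

Setting quantity demanded equal to quantity supplied, 180 - 3p = 5p - 12, gives p* = 24 and q* = 108.
Since 42 > 24, the floor is binding.
At p = 42: qd = 180 - 3·42 = 54 and qs = 5·42 - 12 = 198.
Quantity traded falls to 54. At q = 54 the demand price is (180 - 54)/3 = 42 and the supply price is (12 + 54)/5 = 13.2.
Deadweight loss = ½ · (42 - 13.2) · (108 - 54) = ½ · 28.8 · 54 = 777.6.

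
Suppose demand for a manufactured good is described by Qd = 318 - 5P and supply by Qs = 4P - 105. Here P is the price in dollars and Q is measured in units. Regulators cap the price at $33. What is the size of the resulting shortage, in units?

126

Without the control the market clears where 318 - 5P = 4P - 105, i.e. P* = 47 and Q* = 83.
The ceiling of 33 is below the equilibrium price 47, so it binds.
At P = 33: Qd = 318 - 5·33 = 153 and Qs = 4·33 - 105 = 27.
Shortage = Qd - Qs = 153 - 27 = 126.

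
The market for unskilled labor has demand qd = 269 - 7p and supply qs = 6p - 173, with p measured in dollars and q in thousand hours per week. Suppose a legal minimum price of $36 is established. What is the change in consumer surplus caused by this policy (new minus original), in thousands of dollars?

Setting quantity demanded equal to quantity supplied, 269 - 7p = 6p - 173, gives p* = 34 and q* = 31.
Since 36 > 34, the floor is binding.
At p = 36: qd = 269 - 7·36 = 17 and qs = 6·36 - 173 = 43.
Consumer surplus without the control is ½ · (269/7 - 34) · 31 = 961/14.
With the floor, consumers buy 17 units at 36, so CS = ½ · (269/7 - 36) · 17 = 289/14.
Change in consumer surplus = 289/14 - 961/14 = -48.

-48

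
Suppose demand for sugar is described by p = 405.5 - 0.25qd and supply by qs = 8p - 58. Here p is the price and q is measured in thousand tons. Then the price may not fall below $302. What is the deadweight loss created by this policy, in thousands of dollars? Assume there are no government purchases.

78732

Rearranging demand gives qd = 1622 - 4p. In a free market, 1622 - 4p = 8p - 58 gives the equilibrium p* = 140, q* = 1062.
The floor of 302 is above the equilibrium price 140, so it binds.
At p = 302: qd = 1622 - 4·302 = 414 and qs = 8·302 - 58 = 2358.
Quantity traded falls to 414. At q = 414 the demand price is (1622 - 414)/4 = 302 and the supply price is (58 + 414)/8 = 59.
Deadweight loss = ½ · (302 - 59) · (1062 - 414) = ½ · 243 · 648 = 78732.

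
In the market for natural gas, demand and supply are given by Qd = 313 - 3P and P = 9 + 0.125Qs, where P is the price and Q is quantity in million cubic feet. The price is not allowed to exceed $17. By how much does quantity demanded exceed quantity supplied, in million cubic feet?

Rearranging supply gives Qs = 8P - 72. Setting quantity demanded equal to quantity supplied, 313 - 3P = 8P - 72, gives P* = 35 and Q* = 208.
The ceiling of 17 is below the equilibrium price 35, so it binds.
At P = 17: Qd = 313 - 3·17 = 262 and Qs = 8·17 - 72 = 64.
Shortage = Qd - Qs = 262 - 64 = 198.

198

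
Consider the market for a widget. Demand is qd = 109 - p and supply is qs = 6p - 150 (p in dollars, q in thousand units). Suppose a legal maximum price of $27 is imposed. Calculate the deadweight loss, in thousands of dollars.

Setting quantity demanded equal to quantity supplied, 109 - p = 6p - 150, gives p* = 37 and q* = 72.
The ceiling of 27 is below the equilibrium price 37, so it binds.
At p = 27: qd = 109 - 27 = 82 and qs = 6·27 - 150 = 12.
Quantity traded falls to 12. At q = 12 the demand price is 109 - 12 = 97 and the supply price is (150 + 12)/6 = 27.
Deadweight loss = ½ · (97 - 27) · (72 - 12) = ½ · 70 · 60 = 2100.

2100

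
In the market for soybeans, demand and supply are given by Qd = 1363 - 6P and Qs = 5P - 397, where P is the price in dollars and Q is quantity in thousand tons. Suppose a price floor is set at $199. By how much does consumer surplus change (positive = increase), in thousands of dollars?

-11154

Without the control the market clears where 1363 - 6P = 5P - 397, i.e. P* = 160 and Q* = 403.
Since 199 > 160, the floor is binding.
At P = 199: Qd = 1363 - 6·199 = 169 and Qs = 5·199 - 397 = 598.
Consumer surplus without the control is ½ · (1363/6 - 160) · 403 = 162409/12.
With the floor, consumers buy 169 units at 199, so CS = ½ · (1363/6 - 199) · 169 = 28561/12.
Change in consumer surplus = 28561/12 - 162409/12 = -11154.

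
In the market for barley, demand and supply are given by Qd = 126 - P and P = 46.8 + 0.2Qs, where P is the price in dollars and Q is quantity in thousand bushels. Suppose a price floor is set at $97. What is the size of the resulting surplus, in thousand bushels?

Rearranging supply gives Qs = 5P - 234. Setting quantity demanded equal to quantity supplied, 126 - P = 5P - 234, gives P* = 60 and Q* = 66.
Since 97 > 60, the floor is binding.
At P = 97: Qd = 126 - 97 = 29 and Qs = 5·97 - 234 = 251.
Surplus = Qs - Qd = 251 - 29 = 222.

222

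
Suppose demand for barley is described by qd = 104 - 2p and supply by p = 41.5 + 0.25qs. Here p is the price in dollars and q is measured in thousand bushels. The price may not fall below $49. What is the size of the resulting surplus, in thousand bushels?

Rearranging supply gives qs = 4p - 166. In a free market, 104 - 2p = 4p - 166 gives the equilibrium p* = 45, q* = 14.
The floor of 49 is above the equilibrium price 45, so it binds.
At p = 49: qd = 104 - 2·49 = 6 and qs = 4·49 - 166 = 30.
Surplus = qs - qd = 30 - 6 = 24.

24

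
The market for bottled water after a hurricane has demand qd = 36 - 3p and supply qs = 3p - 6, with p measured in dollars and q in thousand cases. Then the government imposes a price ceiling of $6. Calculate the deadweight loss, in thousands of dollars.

3

Without the control the market clears where 36 - 3p = 3p - 6, i.e. p* = 7 and q* = 15.
Since 6 < 7, the ceiling is binding.
At p = 6: qd = 36 - 3·6 = 18 and qs = 3·6 - 6 = 12.
Quantity traded falls to 12. At q = 12 the demand price is (36 - 12)/3 = 8 and the supply price is (6 + 12)/3 = 6.
Deadweight loss = ½ · (8 - 6) · (15 - 12) = ½ · 2 · 3 = 3.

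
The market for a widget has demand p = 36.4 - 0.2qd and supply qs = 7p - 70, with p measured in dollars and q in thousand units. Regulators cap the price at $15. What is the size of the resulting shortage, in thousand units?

Rearranging demand gives qd = 182 - 5p. In a free market, 182 - 5p = 7p - 70 gives the equilibrium p* = 21, q* = 77.
Because the ceiling (15) lies below the market-clearing price, it is binding.
At p = 15: qd = 182 - 5·15 = 107 and qs = 7·15 - 70 = 35.
Shortage = qd - qs = 107 - 35 = 72.

72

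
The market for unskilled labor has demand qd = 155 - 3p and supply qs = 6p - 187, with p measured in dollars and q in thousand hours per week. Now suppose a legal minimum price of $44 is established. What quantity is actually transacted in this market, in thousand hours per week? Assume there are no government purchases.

23

Equilibrium: 155 - 3p = 6p - 187, so 342 = 9p and p* = 38, q* = 41.
Because the floor (44) lies above the market-clearing price, it is binding.
At p = 44: qd = 155 - 3·44 = 23 and qs = 6·44 - 187 = 77.
The quantity actually transacted is the short side, demand: 23.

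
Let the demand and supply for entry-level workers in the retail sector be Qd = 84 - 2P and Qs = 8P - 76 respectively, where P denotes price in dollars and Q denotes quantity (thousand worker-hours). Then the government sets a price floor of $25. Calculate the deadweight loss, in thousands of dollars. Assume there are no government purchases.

In a free market, 84 - 2P = 8P - 76 gives the equilibrium P* = 16, Q* = 52.
Because the floor (25) lies above the market-clearing price, it is binding.
At P = 25: Qd = 84 - 2·25 = 34 and Qs = 8·25 - 76 = 124.
Quantity traded falls to 34. At Q = 34 the demand price is (84 - 34)/2 = 25 and the supply price is (76 + 34)/8 = 13.75.
Deadweight loss = ½ · (25 - 13.75) · (52 - 34) = ½ · 11.25 · 18 = 101.25.

101.25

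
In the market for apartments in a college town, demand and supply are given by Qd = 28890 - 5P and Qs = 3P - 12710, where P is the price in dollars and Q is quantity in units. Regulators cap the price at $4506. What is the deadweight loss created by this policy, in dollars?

1155926.4

Setting quantity demanded equal to quantity supplied, 28890 - 5P = 3P - 12710, gives P* = 5200 and Q* = 2890.
The ceiling of 4506 is below the equilibrium price 5200, so it binds.
At P = 4506: Qd = 28890 - 5·4506 = 6360 and Qs = 3·4506 - 12710 = 808.
Quantity traded falls to 808. At Q = 808 the demand price is (28890 - 808)/5 = 5616.4 and the supply price is (12710 + 808)/3 = 4506.
Deadweight loss = ½ · (5616.4 - 4506) · (2890 - 808) = ½ · 1110.4 · 2082 = 1155926.4.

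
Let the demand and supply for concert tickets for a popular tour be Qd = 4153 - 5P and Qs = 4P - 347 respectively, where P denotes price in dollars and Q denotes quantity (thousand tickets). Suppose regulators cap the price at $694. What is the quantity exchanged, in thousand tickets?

1653

Equilibrium: 4153 - 5P = 4P - 347, so 4500 = 9P and P* = 500, Q* = 1653.
The ceiling of 694 is above the equilibrium price 500, so it is not binding; the market clears at P* = 500, Q* = 1653.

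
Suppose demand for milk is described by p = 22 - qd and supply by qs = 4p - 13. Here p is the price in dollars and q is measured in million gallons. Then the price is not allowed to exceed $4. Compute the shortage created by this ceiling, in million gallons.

15

Rearranging demand gives qd = 22 - p. Equilibrium: 22 - p = 4p - 13, so 35 = 5p and p* = 7, q* = 15.
Because the ceiling (4) lies below the market-clearing price, it is binding.
At p = 4: qd = 22 - 4 = 18 and qs = 4·4 - 13 = 3.
Shortage = qd - qs = 18 - 3 = 15.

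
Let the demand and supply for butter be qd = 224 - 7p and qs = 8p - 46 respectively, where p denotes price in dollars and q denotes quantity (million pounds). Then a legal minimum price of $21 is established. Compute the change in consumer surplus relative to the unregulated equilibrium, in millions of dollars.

Equilibrium: 224 - 7p = 8p - 46, so 270 = 15p and p* = 18, q* = 98.
The floor of 21 is above the equilibrium price 18, so it binds.
At p = 21: qd = 224 - 7·21 = 77 and qs = 8·21 - 46 = 122.
Consumer surplus without the control is ½ · (32 - 18) · 98 = 686.
With the floor, consumers buy 77 units at 21, so CS = ½ · (32 - 21) · 77 = 423.5.
Change in consumer surplus = 423.5 - 686 = -262.5.

-262.5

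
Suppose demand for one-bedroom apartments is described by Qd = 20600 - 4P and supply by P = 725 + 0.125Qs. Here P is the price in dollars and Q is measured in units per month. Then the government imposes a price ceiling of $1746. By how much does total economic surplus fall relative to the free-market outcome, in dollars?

Rearranging supply gives Qs = 8P - 5800. Setting quantity demanded equal to quantity supplied, 20600 - 4P = 8P - 5800, gives P* = 2200 and Q* = 11800.
The ceiling of 1746 is below the equilibrium price 2200, so it binds.
At P = 1746: Qd = 20600 - 4·1746 = 13616 and Qs = 8·1746 - 5800 = 8168.
Quantity traded falls to 8168. At Q = 8168 the demand price is (20600 - 8168)/4 = 3108 and the supply price is (5800 + 8168)/8 = 1746.
Deadweight loss = ½ · (3108 - 1746) · (11800 - 8168) = ½ · 1362 · 3632 = 2473392.

2473392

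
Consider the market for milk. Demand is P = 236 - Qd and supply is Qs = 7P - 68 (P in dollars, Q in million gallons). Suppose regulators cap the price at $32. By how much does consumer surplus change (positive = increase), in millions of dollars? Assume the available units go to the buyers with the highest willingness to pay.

54

Rearranging demand gives Qd = 236 - P. Without the control the market clears where 236 - P = 7P - 68, i.e. P* = 38 and Q* = 198.
Since 32 < 38, the ceiling is binding.
At P = 32: Qd = 236 - 32 = 204 and Qs = 7·32 - 68 = 156.
Consumer surplus without the control is ½ · (236 - 38) · 198 = 19602.
With the ceiling, 156 units are sold at 32 (assume they go to the highest-value buyers). The demand price at Q = 156 is 80, so CS = ½ · [(236 - 32) + (80 - 32)] · 156 = 19656.
Change in consumer surplus = 19656 - 19602 = 54.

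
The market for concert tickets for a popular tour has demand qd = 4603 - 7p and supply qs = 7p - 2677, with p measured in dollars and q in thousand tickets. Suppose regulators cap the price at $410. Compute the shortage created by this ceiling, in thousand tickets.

Setting quantity demanded equal to quantity supplied, 4603 - 7p = 7p - 2677, gives p* = 520 and q* = 963.
Because the ceiling (410) lies below the market-clearing price, it is binding.
At p = 410: qd = 4603 - 7·410 = 1733 and qs = 7·410 - 2677 = 193.
Shortage = qd - qs = 1733 - 193 = 1540.

1540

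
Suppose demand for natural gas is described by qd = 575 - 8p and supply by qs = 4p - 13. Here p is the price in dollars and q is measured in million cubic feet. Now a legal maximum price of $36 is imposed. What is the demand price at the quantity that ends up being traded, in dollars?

In a free market, 575 - 8p = 4p - 13 gives the equilibrium p* = 49, q* = 183.
The ceiling of 36 is below the equilibrium price 49, so it binds.
At p = 36: qd = 575 - 8·36 = 287 and qs = 4·36 - 13 = 131.
Only 131 units reach the market. On the demand curve, the marginal buyer's willingness to pay at q = 131 is (575 - 131)/8 = 55.5.

55.5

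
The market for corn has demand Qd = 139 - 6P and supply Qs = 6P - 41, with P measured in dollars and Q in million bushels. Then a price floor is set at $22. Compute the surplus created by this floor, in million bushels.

Setting quantity demanded equal to quantity supplied, 139 - 6P = 6P - 41, gives P* = 15 and Q* = 49.
The floor of 22 is above the equilibrium price 15, so it binds.
At P = 22: Qd = 139 - 6·22 = 7 and Qs = 6·22 - 41 = 91.
Surplus = Qs - Qd = 91 - 7 = 84.

84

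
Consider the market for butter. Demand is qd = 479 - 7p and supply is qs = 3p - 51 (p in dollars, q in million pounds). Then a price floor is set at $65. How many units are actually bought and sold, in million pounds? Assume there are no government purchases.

24

In a free market, 479 - 7p = 3p - 51 gives the equilibrium p* = 53, q* = 108.
Since 65 > 53, the floor is binding.
At p = 65: qd = 479 - 7·65 = 24 and qs = 3·65 - 51 = 144.
The quantity actually transacted is the short side, demand: 24.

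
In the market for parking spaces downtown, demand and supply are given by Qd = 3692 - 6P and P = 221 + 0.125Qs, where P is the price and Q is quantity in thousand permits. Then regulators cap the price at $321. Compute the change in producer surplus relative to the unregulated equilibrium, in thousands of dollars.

Rearranging supply gives Qs = 8P - 1768. Without the control the market clears where 3692 - 6P = 8P - 1768, i.e. P* = 390 and Q* = 1352.
Because the ceiling (321) lies below the market-clearing price, it is binding.
At P = 321: Qd = 3692 - 6·321 = 1766 and Qs = 8·321 - 1768 = 800.
Producer surplus without the control is ½ · (390 - 221) · 1352 = 114244.
With the ceiling, producers sell 800 units at 321, so PS = ½ · (321 - 221) · 800 = 40000.
Change in producer surplus = 40000 - 114244 = -74244.

-74244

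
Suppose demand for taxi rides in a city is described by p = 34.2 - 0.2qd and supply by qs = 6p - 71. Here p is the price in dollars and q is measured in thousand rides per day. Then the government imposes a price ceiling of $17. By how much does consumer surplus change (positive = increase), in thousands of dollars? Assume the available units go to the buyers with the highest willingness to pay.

Rearranging demand gives qd = 171 - 5p. In a free market, 171 - 5p = 6p - 71 gives the equilibrium p* = 22, q* = 61.
Since 17 < 22, the ceiling is binding.
At p = 17: qd = 171 - 5·17 = 86 and qs = 6·17 - 71 = 31.
Consumer surplus without the control is ½ · (34.2 - 22) · 61 = 372.1.
With the ceiling, 31 units are sold at 17 (assume they go to the highest-value buyers). The demand price at q = 31 is 28, so CS = ½ · [(34.2 - 17) + (28 - 17)] · 31 = 437.1.
Change in consumer surplus = 437.1 - 372.1 = 65.

65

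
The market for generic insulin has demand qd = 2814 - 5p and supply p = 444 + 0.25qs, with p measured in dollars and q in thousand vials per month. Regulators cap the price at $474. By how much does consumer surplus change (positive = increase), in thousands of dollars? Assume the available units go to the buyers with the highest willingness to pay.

2246.4

Rearranging supply gives qs = 4p - 1776. Equilibrium: 2814 - 5p = 4p - 1776, so 4590 = 9p and p* = 510, q* = 264.
The ceiling of 474 is below the equilibrium price 510, so it binds.
At p = 474: qd = 2814 - 5·474 = 444 and qs = 4·474 - 1776 = 120.
Consumer surplus without the control is ½ · (562.8 - 510) · 264 = 6969.6.
With the ceiling, 120 units are sold at 474 (assume they go to the highest-value buyers). The demand price at q = 120 is 538.8, so CS = ½ · [(562.8 - 474) + (538.8 - 474)] · 120 = 9216.
Change in consumer surplus = 9216 - 6969.6 = 2246.4.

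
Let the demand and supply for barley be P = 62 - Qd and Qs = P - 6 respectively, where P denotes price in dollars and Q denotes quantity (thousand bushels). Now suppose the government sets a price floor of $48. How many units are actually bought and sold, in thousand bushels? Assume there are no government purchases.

Rearranging demand gives Qd = 62 - P. In a free market, 62 - P = P - 6 gives the equilibrium P* = 34, Q* = 28.
Since 48 > 34, the floor is binding.
At P = 48: Qd = 62 - 48 = 14 and Qs = 48 - 6 = 42.
The quantity actually transacted is the short side, demand: 14.

14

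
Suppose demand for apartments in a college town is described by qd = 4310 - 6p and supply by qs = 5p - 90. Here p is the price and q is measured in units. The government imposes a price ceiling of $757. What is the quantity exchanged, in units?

1910

Setting quantity demanded equal to quantity supplied, 4310 - 6p = 5p - 90, gives p* = 400 and q* = 1910.
The ceiling of 757 is above the equilibrium price 400, so it is not binding; the market clears at p* = 400, q* = 1910.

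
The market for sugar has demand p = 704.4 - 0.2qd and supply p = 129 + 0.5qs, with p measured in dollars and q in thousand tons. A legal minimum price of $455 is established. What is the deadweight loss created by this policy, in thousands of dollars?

0

Rearranging demand gives qd = 3522 - 5p; rearranging supply gives qs = 2p - 258. Setting quantity demanded equal to quantity supplied, 3522 - 5p = 2p - 258, gives p* = 540 and q* = 822.
Since 455 is below p* = 540, the floor does not bind and the free-market outcome prevails.
Since the control does not bind, no trades are prevented and deadweight loss is zero.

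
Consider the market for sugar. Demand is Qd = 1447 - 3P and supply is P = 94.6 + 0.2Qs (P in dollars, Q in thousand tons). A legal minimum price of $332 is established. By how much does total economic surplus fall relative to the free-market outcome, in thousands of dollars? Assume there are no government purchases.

Rearranging supply gives Qs = 5P - 473. Setting quantity demanded equal to quantity supplied, 1447 - 3P = 5P - 473, gives P* = 240 and Q* = 727.
The floor of 332 is above the equilibrium price 240, so it binds.
At P = 332: Qd = 1447 - 3·332 = 451 and Qs = 5·332 - 473 = 1187.
Quantity traded falls to 451. At Q = 451 the demand price is (1447 - 451)/3 = 332 and the supply price is (473 + 451)/5 = 184.8.
Deadweight loss = ½ · (332 - 184.8) · (727 - 451) = ½ · 147.2 · 276 = 20313.6.

20313.6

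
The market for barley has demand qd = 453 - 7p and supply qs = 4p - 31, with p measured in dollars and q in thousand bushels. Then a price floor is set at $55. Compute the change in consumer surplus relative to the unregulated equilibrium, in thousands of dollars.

Without the control the market clears where 453 - 7p = 4p - 31, i.e. p* = 44 and q* = 145.
Because the floor (55) lies above the market-clearing price, it is binding.
At p = 55: qd = 453 - 7·55 = 68 and qs = 4·55 - 31 = 189.
Consumer surplus without the control is ½ · (453/7 - 44) · 145 = 21025/14.
With the floor, consumers buy 68 units at 55, so CS = ½ · (453/7 - 55) · 68 = 2312/7.
Change in consumer surplus = 2312/7 - 21025/14 = -1171.5.

-1171.5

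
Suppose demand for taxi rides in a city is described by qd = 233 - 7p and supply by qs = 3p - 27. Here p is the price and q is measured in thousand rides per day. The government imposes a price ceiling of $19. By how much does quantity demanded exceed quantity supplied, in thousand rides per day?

70

Setting quantity demanded equal to quantity supplied, 233 - 7p = 3p - 27, gives p* = 26 and q* = 51.
The ceiling of 19 is below the equilibrium price 26, so it binds.
At p = 19: qd = 233 - 7·19 = 100 and qs = 3·19 - 27 = 30.
Shortage = qd - qs = 100 - 30 = 70.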